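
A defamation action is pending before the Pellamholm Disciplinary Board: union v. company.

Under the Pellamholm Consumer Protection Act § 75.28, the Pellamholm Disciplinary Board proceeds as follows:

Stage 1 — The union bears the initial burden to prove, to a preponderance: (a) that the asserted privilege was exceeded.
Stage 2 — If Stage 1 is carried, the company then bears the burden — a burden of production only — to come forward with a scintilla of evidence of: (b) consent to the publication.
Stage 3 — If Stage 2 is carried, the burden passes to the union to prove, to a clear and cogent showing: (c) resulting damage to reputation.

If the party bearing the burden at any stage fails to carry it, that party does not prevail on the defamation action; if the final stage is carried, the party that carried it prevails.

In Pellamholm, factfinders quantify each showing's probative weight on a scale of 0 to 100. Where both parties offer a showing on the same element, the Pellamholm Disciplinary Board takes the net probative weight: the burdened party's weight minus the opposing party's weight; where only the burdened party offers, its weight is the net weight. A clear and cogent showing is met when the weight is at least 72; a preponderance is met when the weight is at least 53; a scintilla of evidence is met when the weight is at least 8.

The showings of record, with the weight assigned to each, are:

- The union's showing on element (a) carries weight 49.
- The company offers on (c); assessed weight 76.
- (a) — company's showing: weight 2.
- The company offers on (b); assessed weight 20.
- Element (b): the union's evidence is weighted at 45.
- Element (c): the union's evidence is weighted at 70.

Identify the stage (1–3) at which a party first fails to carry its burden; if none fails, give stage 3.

Stage 1 — burden on union; standard: a preponderance (weight is at least 53).
    (a): 49 − 2 = 47 < 53 [not met]
  The union does not carry Stage 1.
The analysis ends at Stage 1; the company prevails.

stage 1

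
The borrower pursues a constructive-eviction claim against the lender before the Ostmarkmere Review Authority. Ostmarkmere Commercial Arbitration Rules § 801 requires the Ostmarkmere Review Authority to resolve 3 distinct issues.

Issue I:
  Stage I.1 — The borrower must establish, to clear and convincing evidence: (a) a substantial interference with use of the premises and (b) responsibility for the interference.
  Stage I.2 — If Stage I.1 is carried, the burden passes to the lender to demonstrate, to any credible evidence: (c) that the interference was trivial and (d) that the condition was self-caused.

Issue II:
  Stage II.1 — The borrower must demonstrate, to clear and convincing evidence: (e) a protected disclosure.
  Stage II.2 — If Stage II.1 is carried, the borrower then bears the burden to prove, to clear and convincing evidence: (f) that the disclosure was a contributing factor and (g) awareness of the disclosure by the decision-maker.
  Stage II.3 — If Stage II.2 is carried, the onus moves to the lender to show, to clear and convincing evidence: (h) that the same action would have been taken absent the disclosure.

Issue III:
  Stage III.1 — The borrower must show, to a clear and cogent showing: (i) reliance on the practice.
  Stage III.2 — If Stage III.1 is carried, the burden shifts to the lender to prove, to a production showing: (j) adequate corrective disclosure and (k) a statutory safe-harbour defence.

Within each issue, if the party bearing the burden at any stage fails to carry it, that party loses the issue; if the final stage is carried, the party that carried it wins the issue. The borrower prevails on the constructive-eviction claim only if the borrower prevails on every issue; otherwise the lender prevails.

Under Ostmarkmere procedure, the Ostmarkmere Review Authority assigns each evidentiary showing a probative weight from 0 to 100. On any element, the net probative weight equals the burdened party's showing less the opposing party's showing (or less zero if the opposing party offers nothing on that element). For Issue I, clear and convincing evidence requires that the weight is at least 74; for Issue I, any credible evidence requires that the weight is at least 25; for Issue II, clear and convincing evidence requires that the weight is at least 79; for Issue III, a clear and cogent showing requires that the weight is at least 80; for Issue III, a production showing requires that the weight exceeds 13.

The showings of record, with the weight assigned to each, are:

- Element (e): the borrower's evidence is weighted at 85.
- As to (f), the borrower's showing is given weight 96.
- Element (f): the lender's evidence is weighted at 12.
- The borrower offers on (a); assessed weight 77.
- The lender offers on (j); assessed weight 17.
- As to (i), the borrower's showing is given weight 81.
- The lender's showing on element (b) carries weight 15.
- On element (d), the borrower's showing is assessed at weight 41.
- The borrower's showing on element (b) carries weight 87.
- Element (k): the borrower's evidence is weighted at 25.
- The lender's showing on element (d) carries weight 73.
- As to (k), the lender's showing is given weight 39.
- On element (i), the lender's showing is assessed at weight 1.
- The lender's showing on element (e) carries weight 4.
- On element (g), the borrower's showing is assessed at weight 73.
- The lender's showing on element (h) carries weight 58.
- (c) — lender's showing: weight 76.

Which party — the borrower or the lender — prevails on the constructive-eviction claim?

— Issue I —
At Stage I.1 the borrower must meet clear and convincing evidence (weight is at least 74): on (a) the weight is 77, which does reach 74, so (a) meets the standard; on (b) the weight is 87 less the opposing 15 gives net 72, < 74, so (b) does not meet the standard.
  The borrower does not carry Stage I.1.
So the lender prevails on this issue.
— Issue II —
Stage II.1 — burden on borrower; standard: clear and convincing evidence (weight is at least 79).
    (e): 85 − 4 = 81 ≥ 79 [met]
  Stage II.1 carried; the burden remains with the borrower.
Stage II.2 — burden on borrower; standard: clear and convincing evidence (weight is at least 79).
    (f): 96 − 12 = 84 ≥ 79 [met]
    (g): 73 < 79 [not met]
  Stage II.2 not carried; the borrower fails its burden.
So the lender prevails on this issue.
— Issue III —
At Stage III.1 the borrower must meet a clear and cogent showing (weight is at least 80): on (i) the weight is 81 less the opposing 1 gives net 80, ≥ 80, so (i) meets the standard.
  Stage III.1 carried; the burden shifts to the lender.
At Stage III.2 the lender must meet a production showing (weight exceeds 13): on (j) the weight is 17, which does exceed 13, so (j) meets the standard; on (k) the weight is 39 less the opposing 25 gives net 14, which does exceed 13, so (k) meets the standard.
  The lender carries the last stage.
Every stage carried; the lender prevails on this issue.
Per-issue: Issue I → lender; Issue II → lender; Issue III → lender. The borrower must prevail on every issue; overall, the lender prevails.

lender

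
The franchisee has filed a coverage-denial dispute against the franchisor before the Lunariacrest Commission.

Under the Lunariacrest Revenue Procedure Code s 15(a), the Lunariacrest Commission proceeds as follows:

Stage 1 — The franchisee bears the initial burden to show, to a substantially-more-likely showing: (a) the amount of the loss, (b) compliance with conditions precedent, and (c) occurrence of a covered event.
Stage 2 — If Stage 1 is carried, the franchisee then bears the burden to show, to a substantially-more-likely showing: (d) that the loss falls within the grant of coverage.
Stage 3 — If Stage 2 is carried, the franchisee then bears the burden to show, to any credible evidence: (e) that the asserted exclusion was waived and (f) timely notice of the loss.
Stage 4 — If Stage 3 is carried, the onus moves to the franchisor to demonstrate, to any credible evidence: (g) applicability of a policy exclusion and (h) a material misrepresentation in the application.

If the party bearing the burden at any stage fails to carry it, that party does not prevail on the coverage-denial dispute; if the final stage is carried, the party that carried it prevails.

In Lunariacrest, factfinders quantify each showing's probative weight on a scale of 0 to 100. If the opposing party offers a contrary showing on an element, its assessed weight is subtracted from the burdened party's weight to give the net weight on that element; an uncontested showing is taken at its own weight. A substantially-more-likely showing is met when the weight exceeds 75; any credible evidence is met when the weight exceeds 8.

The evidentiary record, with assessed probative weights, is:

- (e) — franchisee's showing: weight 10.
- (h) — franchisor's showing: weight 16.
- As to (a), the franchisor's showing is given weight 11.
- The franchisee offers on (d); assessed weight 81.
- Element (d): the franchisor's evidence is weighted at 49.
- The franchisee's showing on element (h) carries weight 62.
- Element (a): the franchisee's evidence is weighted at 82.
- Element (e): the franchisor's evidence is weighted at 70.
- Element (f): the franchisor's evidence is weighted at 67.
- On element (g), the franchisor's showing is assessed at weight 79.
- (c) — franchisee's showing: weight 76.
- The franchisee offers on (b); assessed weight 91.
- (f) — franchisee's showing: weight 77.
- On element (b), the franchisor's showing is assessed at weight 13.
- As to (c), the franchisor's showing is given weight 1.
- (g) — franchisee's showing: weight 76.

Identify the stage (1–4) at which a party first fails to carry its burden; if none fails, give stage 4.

stage 1

At Stage 1 the franchisee must meet a substantially-more-likely showing (weight exceeds 75): on (a) the weight is 82 less the opposing 11 gives net 71, which does not exceed 75, so (a) does not meet the standard; on (b) the weight is 91 less the opposing 13 gives net 78, which does exceed 75, so (b) meets the standard; on (c) the weight is 76 less the opposing 1 gives net 75, which does not exceed 75, so (c) does not meet the standard.
  Stage 1 not carried; the franchisee fails its burden.
The analysis ends at Stage 1; the franchisor prevails.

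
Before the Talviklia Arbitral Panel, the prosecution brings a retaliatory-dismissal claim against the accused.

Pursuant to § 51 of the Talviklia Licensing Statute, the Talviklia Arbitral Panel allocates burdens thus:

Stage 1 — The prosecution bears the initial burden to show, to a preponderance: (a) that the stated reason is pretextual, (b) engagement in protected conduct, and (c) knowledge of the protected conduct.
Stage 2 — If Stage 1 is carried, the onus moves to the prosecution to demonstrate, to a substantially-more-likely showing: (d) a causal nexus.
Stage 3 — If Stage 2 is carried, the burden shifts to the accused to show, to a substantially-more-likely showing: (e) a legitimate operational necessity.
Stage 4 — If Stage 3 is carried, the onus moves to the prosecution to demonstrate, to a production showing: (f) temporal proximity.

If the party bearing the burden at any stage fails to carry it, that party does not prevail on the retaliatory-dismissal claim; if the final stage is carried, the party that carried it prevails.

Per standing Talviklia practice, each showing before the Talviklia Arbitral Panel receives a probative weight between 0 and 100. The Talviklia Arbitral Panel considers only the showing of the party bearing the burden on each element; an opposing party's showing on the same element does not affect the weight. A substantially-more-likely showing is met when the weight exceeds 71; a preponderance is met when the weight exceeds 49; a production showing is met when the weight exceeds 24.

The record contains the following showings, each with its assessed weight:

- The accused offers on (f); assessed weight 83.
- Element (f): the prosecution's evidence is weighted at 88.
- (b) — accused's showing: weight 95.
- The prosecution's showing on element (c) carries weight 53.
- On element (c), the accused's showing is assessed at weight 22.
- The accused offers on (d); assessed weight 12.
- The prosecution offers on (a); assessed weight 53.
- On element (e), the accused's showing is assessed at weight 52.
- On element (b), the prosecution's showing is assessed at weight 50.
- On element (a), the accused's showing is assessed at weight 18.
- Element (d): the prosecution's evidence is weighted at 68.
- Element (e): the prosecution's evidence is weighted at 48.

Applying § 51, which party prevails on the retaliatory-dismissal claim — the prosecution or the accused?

accused

Stage 1 (prosecution, a preponderance, weight exceeds 49): (a) 53 (accused's 18 disregarded) > 49 — meets; (b) 50 (accused's 95 disregarded) > 49 — meets; (c) 53 (accused's 22 disregarded) > 49 — meets.
  Stage 1 carried; the burden remains with the prosecution.
Stage 2 (prosecution, a substantially-more-likely showing, weight exceeds 71): (d) 68 (accused's 12 disregarded) ≤ 71 — fails.
  Stage 2 not carried; the prosecution fails its burden.
The accused prevails.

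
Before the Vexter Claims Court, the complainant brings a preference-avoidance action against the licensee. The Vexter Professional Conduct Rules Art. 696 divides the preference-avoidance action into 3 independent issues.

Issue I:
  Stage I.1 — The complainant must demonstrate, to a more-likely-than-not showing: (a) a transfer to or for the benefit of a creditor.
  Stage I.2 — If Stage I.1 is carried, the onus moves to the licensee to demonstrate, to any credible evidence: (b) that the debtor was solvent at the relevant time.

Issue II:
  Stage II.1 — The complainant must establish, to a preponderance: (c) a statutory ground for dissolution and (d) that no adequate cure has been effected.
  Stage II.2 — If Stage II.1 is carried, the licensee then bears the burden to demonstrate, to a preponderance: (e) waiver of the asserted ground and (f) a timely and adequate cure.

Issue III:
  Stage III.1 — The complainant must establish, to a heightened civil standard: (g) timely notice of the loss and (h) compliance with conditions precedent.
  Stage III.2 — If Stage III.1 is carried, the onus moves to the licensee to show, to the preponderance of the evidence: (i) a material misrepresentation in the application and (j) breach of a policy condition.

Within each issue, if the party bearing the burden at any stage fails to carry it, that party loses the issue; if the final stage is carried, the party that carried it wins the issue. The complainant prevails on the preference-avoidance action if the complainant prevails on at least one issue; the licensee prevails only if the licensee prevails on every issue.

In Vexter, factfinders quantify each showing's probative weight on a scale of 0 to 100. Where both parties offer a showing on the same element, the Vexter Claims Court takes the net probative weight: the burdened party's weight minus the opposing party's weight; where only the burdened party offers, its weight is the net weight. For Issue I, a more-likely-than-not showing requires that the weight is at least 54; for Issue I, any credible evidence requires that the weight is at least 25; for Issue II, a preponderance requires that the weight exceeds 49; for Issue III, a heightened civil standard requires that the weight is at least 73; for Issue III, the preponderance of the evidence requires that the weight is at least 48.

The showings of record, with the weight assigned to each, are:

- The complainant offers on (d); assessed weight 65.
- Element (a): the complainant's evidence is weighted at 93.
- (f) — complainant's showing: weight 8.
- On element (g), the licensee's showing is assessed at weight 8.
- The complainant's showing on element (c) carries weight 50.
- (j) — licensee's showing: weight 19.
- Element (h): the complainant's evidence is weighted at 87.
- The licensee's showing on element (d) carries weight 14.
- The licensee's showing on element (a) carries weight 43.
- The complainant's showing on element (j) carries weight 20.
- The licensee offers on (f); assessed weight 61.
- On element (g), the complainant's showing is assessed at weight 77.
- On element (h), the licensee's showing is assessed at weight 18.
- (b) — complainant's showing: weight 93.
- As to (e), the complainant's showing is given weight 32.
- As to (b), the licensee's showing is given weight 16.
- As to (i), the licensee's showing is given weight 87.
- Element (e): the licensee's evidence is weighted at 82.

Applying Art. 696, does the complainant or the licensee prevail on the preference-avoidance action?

licensee

— Issue I —
Stage I.1 — burden on complainant; standard: a more-likely-than-not showing (weight is at least 54).
    (a): 93 − 43 = 50 < 54 [not met]
  The complainant does not carry Stage I.1.
The analysis ends at Stage I.1; the licensee prevails on this issue.
— Issue II —
Stage II.1 (complainant, a preponderance, weight exceeds 49): (c) 50 > 49 — meets; (d) net 65−14=51 > 49 — meets.
  The complainant carries Stage II.1; the licensee now bears the burden.
Stage II.2 (licensee, a preponderance, weight exceeds 49): (e) net 82−32=50 > 49 — meets; (f) net 61−8=53 > 49 — meets.
  The licensee carries the last stage.
Every stage carried; the licensee prevails on this issue.
— Issue III —
Stage III.1 — burden on complainant; standard: a heightened civil standard (weight is at least 73).
    (g): 77 − 8 = 69 < 73 [not met]
    (h): 87 − 18 = 69 < 73 [not met]
  Not every element is met, so the complainant fails to carry Stage III.1.
So the licensee prevails on this issue.
Per-issue: Issue I → licensee; Issue II → licensee; Issue III → licensee. The complainant must prevail on at least one issue; overall, the licensee prevails.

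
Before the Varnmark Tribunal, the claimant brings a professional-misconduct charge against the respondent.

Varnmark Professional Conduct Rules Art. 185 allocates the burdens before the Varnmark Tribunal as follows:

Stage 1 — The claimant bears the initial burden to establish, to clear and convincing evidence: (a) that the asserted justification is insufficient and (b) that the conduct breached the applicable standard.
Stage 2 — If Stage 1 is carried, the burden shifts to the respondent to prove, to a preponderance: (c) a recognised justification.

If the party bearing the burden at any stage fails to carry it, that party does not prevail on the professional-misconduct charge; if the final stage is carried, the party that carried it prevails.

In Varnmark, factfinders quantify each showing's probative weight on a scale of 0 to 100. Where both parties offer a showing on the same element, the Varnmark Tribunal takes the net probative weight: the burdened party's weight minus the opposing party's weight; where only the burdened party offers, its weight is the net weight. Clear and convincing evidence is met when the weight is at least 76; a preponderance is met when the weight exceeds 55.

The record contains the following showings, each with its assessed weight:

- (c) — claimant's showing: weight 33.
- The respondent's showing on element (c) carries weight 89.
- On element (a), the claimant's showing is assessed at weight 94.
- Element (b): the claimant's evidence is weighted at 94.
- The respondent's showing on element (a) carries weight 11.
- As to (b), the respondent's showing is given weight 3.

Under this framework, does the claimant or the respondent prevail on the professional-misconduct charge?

respondent

Stage 1 — burden on claimant; standard: clear and convincing evidence (weight is at least 76).
    (a): 94 − 11 = 83 ≥ 76 [met]
    (b): 94 − 3 = 91 ≥ 76 [met]
  Stage 1 carried; the burden shifts to the respondent.
Stage 2 — burden on respondent; standard: a preponderance (weight exceeds 55).
    (c): 89 − 33 = 56 > 55 [met]
  Stage 2 carried; the final stage is satisfied.
With every stage satisfied, the respondent prevails.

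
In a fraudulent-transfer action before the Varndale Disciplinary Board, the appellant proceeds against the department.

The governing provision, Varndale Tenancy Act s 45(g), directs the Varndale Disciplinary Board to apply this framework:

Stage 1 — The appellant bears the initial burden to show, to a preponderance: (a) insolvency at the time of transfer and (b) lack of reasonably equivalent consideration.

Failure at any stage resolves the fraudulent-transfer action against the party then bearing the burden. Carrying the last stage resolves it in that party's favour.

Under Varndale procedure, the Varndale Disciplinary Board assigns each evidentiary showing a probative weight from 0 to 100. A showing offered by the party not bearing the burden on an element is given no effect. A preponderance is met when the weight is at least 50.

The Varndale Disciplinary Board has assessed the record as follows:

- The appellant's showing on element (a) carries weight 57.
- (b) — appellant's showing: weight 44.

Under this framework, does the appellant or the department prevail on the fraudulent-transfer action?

department

At Stage 1 the appellant must meet a preponderance (weight is at least 50): on (a) the weight is 57, ≥ 50, so (a) meets the standard; on (b) the weight is 44, which does not reach 50, so (b) does not meet the standard.
  Not every element is met, so the appellant fails to carry Stage 1.
So the department prevails.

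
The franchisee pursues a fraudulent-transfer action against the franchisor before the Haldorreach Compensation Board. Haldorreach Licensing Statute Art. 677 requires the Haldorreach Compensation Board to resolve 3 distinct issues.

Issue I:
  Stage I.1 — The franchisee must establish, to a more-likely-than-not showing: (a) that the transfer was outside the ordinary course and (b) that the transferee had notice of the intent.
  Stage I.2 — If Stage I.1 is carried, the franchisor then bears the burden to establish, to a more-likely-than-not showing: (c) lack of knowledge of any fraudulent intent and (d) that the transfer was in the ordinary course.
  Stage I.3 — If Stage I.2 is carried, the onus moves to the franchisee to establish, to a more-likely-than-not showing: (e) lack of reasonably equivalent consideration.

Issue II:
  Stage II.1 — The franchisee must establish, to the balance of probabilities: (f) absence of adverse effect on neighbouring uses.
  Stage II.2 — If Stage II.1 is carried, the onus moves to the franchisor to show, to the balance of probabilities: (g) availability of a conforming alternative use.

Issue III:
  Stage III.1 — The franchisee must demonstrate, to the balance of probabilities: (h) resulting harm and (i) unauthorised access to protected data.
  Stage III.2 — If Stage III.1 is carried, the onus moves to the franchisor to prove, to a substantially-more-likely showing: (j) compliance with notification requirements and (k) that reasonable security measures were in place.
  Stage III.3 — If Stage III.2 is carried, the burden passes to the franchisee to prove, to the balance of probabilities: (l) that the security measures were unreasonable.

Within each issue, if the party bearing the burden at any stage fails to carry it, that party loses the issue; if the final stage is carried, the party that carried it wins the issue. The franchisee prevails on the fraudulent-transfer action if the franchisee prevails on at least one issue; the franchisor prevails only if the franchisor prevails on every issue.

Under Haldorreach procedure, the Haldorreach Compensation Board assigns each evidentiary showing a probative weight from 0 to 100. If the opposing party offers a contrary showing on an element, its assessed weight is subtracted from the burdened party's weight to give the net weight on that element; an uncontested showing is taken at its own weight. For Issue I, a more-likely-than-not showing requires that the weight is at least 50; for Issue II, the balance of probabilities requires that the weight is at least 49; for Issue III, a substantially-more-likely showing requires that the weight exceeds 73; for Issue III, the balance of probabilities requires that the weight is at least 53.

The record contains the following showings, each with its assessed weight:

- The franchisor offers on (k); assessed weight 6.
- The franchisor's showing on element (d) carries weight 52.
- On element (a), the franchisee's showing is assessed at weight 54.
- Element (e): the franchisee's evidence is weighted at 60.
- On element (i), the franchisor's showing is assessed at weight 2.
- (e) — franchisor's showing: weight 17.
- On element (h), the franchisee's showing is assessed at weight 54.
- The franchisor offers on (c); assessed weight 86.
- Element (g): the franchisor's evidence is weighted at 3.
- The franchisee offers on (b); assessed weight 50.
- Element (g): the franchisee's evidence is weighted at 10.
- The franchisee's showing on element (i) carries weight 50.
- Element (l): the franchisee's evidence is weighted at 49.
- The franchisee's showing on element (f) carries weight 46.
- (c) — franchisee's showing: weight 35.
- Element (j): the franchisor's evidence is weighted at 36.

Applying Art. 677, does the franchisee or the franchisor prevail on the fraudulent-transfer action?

franchisor

— Issue I —
Stage I.1 — burden on franchisee; standard: a more-likely-than-not showing (weight is at least 50).
    (a): 54 ≥ 50 [met]
    (b): 50 ≥ 50 [met]
  Stage I.1 is satisfied; the onus moves to the franchisor.
Stage I.2 — burden on franchisor; standard: a more-likely-than-not showing (weight is at least 50).
    (c): 86 − 35 = 51 ≥ 50 [met]
    (d): 52 ≥ 50 [met]
  Stage I.2 carried; the burden shifts to the franchisee.
Stage I.3 — burden on franchisee; standard: a more-likely-than-not showing (weight is at least 50).
    (e): 60 − 17 = 43 < 50 [not met]
  Not every element is met, so the franchisee fails to carry Stage I.3.
So the franchisor prevails on this issue.
— Issue II —
Stage II.1 — burden on franchisee; standard: the balance of probabilities (weight is at least 49).
    (f): 46 < 49 [not met]
  Not every element is met, so the franchisee fails to carry Stage II.1.
So the franchisor prevails on this issue.
— Issue III —
Stage III.1 — burden on franchisee; standard: the balance of probabilities (weight is at least 53).
    (h): 54 ≥ 53 [met]
    (i): 50 − 2 = 48 < 53 [not met]
  Not every element is met, so the franchisee fails to carry Stage III.1.
The franchisor prevails on this issue.
Per-issue: Issue I → franchisor; Issue II → franchisor; Issue III → franchisor. The franchisee must prevail on at least one issue; overall, the franchisor prevails.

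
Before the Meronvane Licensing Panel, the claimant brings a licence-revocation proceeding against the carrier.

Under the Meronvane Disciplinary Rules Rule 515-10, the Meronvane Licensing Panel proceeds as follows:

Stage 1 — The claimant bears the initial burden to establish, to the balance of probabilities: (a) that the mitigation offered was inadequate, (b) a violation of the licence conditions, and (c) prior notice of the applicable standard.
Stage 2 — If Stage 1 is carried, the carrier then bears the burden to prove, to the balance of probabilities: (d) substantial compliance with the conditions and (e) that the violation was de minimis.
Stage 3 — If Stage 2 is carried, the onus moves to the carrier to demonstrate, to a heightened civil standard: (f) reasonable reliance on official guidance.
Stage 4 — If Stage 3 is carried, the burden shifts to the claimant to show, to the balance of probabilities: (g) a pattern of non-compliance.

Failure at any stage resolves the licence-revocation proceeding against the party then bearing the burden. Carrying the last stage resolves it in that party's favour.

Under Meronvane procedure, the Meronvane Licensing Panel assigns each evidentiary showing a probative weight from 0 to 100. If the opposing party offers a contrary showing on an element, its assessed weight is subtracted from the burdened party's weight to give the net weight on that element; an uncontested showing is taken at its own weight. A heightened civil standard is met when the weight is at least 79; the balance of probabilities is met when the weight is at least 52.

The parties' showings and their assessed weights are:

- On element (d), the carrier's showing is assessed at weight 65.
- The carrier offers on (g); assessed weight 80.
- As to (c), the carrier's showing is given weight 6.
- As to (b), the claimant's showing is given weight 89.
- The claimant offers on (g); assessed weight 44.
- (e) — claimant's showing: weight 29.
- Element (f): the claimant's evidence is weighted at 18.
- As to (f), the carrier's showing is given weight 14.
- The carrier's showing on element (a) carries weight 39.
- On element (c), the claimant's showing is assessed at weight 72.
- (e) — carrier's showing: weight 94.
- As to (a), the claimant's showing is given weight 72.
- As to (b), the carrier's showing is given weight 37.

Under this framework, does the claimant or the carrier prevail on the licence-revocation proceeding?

At Stage 1 the claimant must meet the balance of probabilities (weight is at least 52): on (a) the weight is 72 less the opposing 39 gives net 33, which does not reach 52, so (a) does not meet the standard; on (b) the weight is 89 less the opposing 37 gives net 52, which does reach 52, so (b) meets the standard; on (c) the weight is 72 less the opposing 6 gives net 66, which does reach 52, so (c) meets the standard.
  Stage 1 not carried; the claimant fails its burden.
The carrier prevails.

carrier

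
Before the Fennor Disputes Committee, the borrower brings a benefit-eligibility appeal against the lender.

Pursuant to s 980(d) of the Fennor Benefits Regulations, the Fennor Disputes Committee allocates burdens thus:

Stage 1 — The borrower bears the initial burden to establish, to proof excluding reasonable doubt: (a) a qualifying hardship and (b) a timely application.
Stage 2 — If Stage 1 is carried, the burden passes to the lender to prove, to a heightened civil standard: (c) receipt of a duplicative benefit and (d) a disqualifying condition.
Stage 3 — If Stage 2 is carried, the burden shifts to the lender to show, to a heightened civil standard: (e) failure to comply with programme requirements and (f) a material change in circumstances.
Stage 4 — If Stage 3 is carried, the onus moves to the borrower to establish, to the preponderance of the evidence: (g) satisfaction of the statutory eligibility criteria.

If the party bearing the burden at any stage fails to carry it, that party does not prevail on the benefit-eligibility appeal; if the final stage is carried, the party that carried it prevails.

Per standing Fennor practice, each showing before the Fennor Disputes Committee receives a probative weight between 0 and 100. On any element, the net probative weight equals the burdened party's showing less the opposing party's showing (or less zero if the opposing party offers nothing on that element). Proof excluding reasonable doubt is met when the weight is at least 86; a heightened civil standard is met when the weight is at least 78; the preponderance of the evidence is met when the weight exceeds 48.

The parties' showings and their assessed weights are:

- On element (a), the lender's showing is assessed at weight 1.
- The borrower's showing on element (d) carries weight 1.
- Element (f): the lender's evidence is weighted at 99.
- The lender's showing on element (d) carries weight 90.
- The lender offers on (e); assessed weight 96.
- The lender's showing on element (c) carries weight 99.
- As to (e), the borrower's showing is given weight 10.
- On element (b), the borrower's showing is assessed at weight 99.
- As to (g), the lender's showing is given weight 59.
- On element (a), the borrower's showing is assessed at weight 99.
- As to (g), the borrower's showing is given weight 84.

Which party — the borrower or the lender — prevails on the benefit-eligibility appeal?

Stage 1 — burden on borrower; standard: proof excluding reasonable doubt (weight is at least 86).
    (a): 99 − 1 = 98 ≥ 86 [met]
    (b): 99 ≥ 86 [met]
  All elements met. The burden passes to the lender.
Stage 2 — burden on lender; standard: a heightened civil standard (weight is at least 78).
    (c): 99 ≥ 78 [met]
    (d): 90 − 1 = 89 ≥ 78 [met]
  Stage 2 is satisfied; the lender continues to bear the burden.
Stage 3 — burden on lender; standard: a heightened civil standard (weight is at least 78).
    (e): 96 − 10 = 86 ≥ 78 [met]
    (f): 99 ≥ 78 [met]
  The lender carries Stage 3; the borrower now bears the burden.
Stage 4 — burden on borrower; standard: the preponderance of the evidence (weight exceeds 48).
    (g): 84 − 59 = 25 ≤ 48 [not met]
  Not every element is met, so the borrower fails to carry Stage 4.
The analysis ends at Stage 4; the lender prevails.

lender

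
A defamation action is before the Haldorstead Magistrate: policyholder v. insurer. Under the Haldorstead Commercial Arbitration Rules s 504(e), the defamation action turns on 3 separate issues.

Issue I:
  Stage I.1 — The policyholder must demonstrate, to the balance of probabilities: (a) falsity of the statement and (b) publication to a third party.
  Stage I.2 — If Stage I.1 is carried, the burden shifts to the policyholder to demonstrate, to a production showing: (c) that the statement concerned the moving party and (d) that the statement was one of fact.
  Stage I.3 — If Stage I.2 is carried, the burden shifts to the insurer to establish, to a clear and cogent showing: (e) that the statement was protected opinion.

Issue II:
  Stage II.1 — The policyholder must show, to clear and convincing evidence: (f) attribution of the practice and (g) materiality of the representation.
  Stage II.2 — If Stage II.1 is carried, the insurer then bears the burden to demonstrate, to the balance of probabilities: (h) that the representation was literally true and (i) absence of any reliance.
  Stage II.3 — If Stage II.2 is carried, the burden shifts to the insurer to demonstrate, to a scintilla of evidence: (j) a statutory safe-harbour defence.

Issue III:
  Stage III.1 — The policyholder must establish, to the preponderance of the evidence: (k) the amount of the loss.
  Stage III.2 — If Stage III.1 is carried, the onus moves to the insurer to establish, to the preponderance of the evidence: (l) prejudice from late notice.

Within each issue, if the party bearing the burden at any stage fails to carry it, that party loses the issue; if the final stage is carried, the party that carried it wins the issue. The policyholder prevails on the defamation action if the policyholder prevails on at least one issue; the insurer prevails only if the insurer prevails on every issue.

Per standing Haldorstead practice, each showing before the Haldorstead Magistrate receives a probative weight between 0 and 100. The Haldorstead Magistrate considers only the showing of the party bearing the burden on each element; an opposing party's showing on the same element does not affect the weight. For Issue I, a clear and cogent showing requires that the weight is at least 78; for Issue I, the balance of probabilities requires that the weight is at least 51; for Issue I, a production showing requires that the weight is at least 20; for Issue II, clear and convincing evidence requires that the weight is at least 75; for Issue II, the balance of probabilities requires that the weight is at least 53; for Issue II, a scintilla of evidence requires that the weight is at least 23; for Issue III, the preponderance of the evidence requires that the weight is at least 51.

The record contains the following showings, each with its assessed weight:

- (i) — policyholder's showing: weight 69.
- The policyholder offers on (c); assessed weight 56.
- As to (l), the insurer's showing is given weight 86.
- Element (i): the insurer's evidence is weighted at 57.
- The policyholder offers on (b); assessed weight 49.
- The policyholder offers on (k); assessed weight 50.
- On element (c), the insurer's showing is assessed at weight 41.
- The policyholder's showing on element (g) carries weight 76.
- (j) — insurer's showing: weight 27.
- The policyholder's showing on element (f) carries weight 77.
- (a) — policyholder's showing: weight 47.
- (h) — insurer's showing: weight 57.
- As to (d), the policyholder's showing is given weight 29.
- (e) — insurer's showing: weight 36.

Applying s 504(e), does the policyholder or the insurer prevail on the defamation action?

— Issue I —
Stage I.1 — burden on policyholder; standard: the balance of probabilities (weight is at least 51).
    (a): 47 < 51 [not met]
    (b): 49 < 51 [not met]
  The policyholder does not carry Stage I.1.
The analysis ends at Stage I.1; the insurer prevails on this issue.
— Issue II —
Stage II.1 — burden on policyholder; standard: clear and convincing evidence (weight is at least 75).
    (f): 77 ≥ 75 [met]
    (g): 76 ≥ 75 [met]
  The policyholder carries Stage II.1; the insurer now bears the burden.
Stage II.2 — burden on insurer; standard: the balance of probabilities (weight is at least 53).
    (h): 57 ≥ 53 [met]
    (i): 57 (policyholder's 69 disregarded) ≥ 53 [met]
  Stage II.2 carried; the burden remains with the insurer.
Stage II.3 — burden on insurer; standard: a scintilla of evidence (weight is at least 23).
    (j): 27 ≥ 23 [met]
  All elements met at the final stage.
Every stage carried; the insurer prevails on this issue.
— Issue III —
Stage III.1 — burden on policyholder; standard: the preponderance of the evidence (weight is at least 51).
    (k): 50 < 51 [not met]
  Not every element is met, so the policyholder fails to carry Stage III.1.
So the insurer prevails on this issue.
Per-issue: Issue I → insurer; Issue II → insurer; Issue III → insurer. The policyholder must prevail on at least one issue; overall, the insurer prevails.

insurer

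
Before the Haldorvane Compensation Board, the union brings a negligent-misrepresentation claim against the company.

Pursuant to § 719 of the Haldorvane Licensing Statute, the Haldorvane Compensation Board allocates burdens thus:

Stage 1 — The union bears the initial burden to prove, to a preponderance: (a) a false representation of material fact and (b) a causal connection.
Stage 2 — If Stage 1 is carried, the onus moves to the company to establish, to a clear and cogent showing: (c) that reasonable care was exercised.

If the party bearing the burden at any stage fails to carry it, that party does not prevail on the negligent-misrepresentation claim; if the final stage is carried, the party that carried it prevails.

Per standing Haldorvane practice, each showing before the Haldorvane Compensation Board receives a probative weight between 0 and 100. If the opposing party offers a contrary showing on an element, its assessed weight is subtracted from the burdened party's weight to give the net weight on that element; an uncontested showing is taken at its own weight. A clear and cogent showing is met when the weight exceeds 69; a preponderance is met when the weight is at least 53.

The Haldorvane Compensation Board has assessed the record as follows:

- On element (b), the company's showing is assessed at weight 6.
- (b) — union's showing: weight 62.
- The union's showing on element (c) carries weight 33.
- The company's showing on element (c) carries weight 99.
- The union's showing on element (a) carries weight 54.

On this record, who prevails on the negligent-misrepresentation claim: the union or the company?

union

At Stage 1 the union must meet a preponderance (weight is at least 53): on (a) the weight is 54, which does reach 53, so (a) meets the standard; on (b) the weight is 62 less the opposing 6 gives net 56, ≥ 53, so (b) meets the standard.
  Stage 1 is satisfied; the onus moves to the company.
At Stage 2 the company must meet a clear and cogent showing (weight exceeds 69): on (c) the weight is 99 less the opposing 33 gives net 66, ≤ 69, so (c) does not meet the standard.
  Stage 2 not carried; the company fails its burden.
The analysis ends at Stage 2; the union prevails.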